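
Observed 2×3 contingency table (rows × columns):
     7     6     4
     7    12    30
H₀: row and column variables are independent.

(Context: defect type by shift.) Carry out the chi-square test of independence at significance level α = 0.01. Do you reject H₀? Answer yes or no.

reject H₀: no

Row totals [17, 49], col totals [14, 18, 34], n=66
χ² = (7−3.61)²/3.61 + (6−4.64)²/4.64 + (4−8.76)²/8.76 + (7−10.39)²/10.39 + (12−13.36)²/13.36 + (30−25.24)²/25.24 = 8.3240
df = 2
p-value (upper-tail) = 0.01558
At α=0.01: p ≥ α → fail to reject H₀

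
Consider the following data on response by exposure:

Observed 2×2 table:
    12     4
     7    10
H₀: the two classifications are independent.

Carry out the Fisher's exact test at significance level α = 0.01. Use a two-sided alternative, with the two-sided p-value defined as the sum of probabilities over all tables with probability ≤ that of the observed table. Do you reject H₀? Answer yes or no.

reject H₀: no

Margins: r₁=16, r₂=17, c₁=19, c₂=14, n=33
p_obs = C(16,12)·C(17,7)/C(33,19); sum pmf over tables with pmf ≤ p_obs
p-value (two-sided) = 0.07986
At α=0.01: p ≥ α → fail to reject H₀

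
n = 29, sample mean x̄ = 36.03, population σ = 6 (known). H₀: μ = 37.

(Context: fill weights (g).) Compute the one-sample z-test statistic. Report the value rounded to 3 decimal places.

SE = σ/√n = 6/√29 = 1.1142
z = (x̄−μ₀)/SE = (36.03−37)/1.1142 = -0.8706

test statistic = -0.871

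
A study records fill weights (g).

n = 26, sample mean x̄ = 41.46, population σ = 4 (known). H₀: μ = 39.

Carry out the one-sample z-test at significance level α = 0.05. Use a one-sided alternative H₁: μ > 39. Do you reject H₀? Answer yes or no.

reject H₀: yes

SE = σ/√n = 4/√26 = 0.7845
z = (x̄−μ₀)/SE = (41.46−39)/0.7845 = 3.1359
p-value (one-sided, H₁ greater) = 0.00086
At α=0.05: p < α → reject H₀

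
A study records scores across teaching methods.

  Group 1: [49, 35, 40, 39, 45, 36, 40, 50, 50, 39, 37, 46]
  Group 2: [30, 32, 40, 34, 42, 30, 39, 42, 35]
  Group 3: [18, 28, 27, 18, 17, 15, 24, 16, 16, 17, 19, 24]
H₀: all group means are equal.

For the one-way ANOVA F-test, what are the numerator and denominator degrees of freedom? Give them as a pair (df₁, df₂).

degrees of freedom = [2, 30]

k = 3 groups, N = 33 total
df = (k−1, N−k) = (3−1, 33−3) = (2, 30)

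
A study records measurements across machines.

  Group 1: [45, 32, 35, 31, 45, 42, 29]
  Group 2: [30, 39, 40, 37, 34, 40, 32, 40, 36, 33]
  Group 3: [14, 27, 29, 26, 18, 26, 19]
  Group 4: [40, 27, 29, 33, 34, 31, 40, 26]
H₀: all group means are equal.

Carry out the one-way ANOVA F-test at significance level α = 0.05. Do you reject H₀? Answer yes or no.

Group means [37.00, 36.10, 22.71, 32.50], grand mean 32.469
SSB = Σnᵢ(x̄ᵢ−x̄)² = 941.640; SSW = ΣΣ(x−x̄ᵢ)² = 798.329
MSB = 941.640/3 = 313.8801; MSW = 798.329/28 = 28.5117
F = MSB/MSW = 11.0088
df = (3, 28)
p-value (upper-tail) = 0.00006
At α=0.05: p < α → reject H₀

reject H₀: yes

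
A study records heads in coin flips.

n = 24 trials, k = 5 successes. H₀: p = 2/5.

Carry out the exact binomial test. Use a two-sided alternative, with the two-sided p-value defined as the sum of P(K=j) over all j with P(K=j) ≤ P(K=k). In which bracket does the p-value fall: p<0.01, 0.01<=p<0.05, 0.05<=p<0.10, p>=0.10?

Exact binomial: n=24, k=5, p₀=2/5=0.4000
P(X=j) = C(n,j)·p₀^j·(1−p₀)^(n−j); p = Σ P(X=j) over j with P(X=j) ≤ P(X=5)
p-value (two-sided) = 0.06163
→ bracket: 0.05<=p<0.10

p-value bracket: 0.05<=p<0.10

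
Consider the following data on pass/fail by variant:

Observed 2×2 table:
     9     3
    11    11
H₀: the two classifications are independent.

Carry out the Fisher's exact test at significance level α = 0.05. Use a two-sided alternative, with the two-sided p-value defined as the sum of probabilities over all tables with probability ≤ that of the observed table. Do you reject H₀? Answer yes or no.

Margins: r₁=12, r₂=22, c₁=20, c₂=14, n=34
p_obs = C(12,9)·C(22,11)/C(34,20); sum pmf over tables with pmf ≤ p_obs
p-value (two-sided) = 0.27476
At α=0.05: p ≥ α → fail to reject H₀

reject H₀: no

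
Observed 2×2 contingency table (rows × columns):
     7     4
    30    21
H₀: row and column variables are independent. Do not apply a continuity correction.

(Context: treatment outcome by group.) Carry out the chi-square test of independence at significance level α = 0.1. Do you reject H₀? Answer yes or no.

reject H₀: no

Row totals [11, 51], col totals [37, 25], n=62
χ² = (7−6.56)²/6.56 + (4−4.44)²/4.44 + (30−30.44)²/30.44 + (21−20.56)²/20.56 = 0.0871
df = 1
p-value (upper-tail) = 0.76790
At α=0.1: p ≥ α → fail to reject H₀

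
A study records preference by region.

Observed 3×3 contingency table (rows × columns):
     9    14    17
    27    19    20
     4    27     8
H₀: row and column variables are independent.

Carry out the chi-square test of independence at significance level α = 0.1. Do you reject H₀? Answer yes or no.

reject H₀: yes

Row totals [40, 66, 39], col totals [40, 60, 45], n=145
χ² = (9−11.03)²/11.03 + (14−16.55)²/16.55 + (17−12.41)²/12.41 + (27−18.21)²/18.21 + (19−27.31)²/27.31 + (20−20.48)²/20.48 + (4−10.76)²/10.76 + (27−16.14)²/16.14 + (8−12.10)²/12.10 = 22.1977
df = 4
p-value (upper-tail) = 0.00018
At α=0.1: p < α → reject H₀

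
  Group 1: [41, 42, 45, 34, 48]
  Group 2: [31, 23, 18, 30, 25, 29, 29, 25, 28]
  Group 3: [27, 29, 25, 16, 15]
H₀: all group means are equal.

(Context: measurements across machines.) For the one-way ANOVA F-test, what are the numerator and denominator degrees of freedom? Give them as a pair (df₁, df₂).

k = 3 groups, N = 19 total
df = (k−1, N−k) = (3−1, 19−3) = (2, 16)

degrees of freedom = [2, 16]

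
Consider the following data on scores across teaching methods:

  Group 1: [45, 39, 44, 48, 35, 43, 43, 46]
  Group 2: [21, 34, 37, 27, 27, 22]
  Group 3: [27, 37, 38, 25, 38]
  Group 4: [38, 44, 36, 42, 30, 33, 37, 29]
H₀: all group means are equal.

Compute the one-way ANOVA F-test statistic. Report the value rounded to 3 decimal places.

test statistic = 8.979

Group means [42.88, 28.00, 33.00, 36.12], grand mean 35.741
SSB = Σnᵢ(x̄ᵢ−x̄)² = 805.435; SSW = ΣΣ(x−x̄ᵢ)² = 687.750
MSB = 805.435/3 = 268.4784; MSW = 687.750/23 = 29.9022
F = MSB/MSW = 8.9786
df = (3, 23)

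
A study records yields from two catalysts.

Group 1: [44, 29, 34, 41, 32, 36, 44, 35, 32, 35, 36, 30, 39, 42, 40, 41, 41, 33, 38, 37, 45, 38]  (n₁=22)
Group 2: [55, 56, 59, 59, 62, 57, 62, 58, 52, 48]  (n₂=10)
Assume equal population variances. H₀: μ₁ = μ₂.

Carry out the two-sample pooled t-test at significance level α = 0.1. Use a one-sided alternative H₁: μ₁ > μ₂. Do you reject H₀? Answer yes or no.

reject H₀: no

x̄₁=37.364, s₁=4.604, n₁=22
x̄₂=56.800, s₂=4.341, n₂=10
s_p² = [21·4.604² + 9·4.341²]/30 = 20.4897
SE = √(s_p²·(1/22+1/10)) = 1.7264
t = (37.364−56.800)/1.7264 = -11.2586
df = 30
p-value (one-sided, H₁ greater) = 1.00000
At α=0.1: p ≥ α → fail to reject H₀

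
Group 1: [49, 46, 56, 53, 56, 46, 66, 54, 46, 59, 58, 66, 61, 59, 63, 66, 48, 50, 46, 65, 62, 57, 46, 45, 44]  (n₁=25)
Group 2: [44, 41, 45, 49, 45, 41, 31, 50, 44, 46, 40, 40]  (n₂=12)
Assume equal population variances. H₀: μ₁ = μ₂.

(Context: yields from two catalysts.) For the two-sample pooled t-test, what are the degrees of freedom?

degrees of freedom = 35

df = n₁ + n₂ − 2 = 25 + 12 − 2 = 35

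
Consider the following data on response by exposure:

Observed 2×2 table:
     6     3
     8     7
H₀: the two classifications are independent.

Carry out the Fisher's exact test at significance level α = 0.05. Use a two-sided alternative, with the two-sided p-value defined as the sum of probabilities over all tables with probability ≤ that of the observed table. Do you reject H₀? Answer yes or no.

reject H₀: no

Margins: r₁=9, r₂=15, c₁=14, c₂=10, n=24
p_obs = C(9,6)·C(15,8)/C(24,14); sum pmf over tables with pmf ≤ p_obs
p-value (two-sided) = 0.67846
At α=0.05: p ≥ α → fail to reject H₀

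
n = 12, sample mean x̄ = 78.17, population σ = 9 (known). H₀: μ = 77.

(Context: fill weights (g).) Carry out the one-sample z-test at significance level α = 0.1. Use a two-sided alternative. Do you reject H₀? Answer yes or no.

reject H₀: no

SE = σ/√n = 9/√12 = 2.5981
z = (x̄−μ₀)/SE = (78.17−77)/2.5981 = 0.4503
p-value (two-sided) = 0.65247
At α=0.1: p ≥ α → fail to reject H₀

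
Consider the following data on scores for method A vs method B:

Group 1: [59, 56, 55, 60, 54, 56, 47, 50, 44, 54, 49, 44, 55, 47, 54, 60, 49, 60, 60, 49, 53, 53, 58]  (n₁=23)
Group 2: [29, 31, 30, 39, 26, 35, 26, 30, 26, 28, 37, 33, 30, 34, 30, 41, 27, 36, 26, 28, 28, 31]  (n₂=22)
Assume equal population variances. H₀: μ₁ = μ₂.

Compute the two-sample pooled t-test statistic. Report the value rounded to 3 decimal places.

test statistic = 15.700

x̄₁=53.304, s₁=5.112, n₁=23
x̄₂=30.955, s₂=4.391, n₂=22
s_p² = [22·5.112² + 21·4.391²]/43 = 22.7866
SE = √(s_p²·(1/23+1/22)) = 1.4235
t = (53.304−30.955)/1.4235 = 15.7001
df = 43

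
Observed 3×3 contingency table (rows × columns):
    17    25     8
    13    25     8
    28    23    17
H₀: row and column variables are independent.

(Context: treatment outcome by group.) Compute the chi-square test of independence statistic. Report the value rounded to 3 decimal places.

Row totals [50, 46, 68], col totals [58, 73, 33], n=164
χ² = (17−17.68)²/17.68 + (25−22.26)²/22.26 + (8−10.06)²/10.06 + (13−16.27)²/16.27 + (25−20.48)²/20.48 + (8−9.26)²/9.26 + (28−24.05)²/24.05 + (23−30.27)²/30.27 + (17−13.68)²/13.68 = 5.8123
df = 4

test statistic = 5.812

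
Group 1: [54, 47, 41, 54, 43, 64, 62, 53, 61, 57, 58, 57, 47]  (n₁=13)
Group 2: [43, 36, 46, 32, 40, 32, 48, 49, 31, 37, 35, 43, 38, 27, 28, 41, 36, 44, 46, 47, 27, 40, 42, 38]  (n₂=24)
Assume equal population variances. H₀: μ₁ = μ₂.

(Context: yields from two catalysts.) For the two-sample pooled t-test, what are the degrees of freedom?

degrees of freedom = 35

df = n₁ + n₂ − 2 = 13 + 24 − 2 = 35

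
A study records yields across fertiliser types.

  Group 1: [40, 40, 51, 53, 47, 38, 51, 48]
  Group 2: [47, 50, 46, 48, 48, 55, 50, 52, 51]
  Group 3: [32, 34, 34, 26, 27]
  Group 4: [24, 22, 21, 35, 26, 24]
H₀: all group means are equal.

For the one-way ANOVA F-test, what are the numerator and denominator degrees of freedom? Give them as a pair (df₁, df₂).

k = 4 groups, N = 28 total
df = (k−1, N−k) = (4−1, 28−4) = (3, 24)

degrees of freedom = [3, 24]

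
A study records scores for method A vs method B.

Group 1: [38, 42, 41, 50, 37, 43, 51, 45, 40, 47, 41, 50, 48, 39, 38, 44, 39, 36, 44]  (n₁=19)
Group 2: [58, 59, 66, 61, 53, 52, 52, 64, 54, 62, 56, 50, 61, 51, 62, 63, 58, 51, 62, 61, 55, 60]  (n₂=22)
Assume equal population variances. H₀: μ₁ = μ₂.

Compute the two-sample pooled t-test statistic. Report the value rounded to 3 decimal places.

test statistic = -10.043

x̄₁=42.789, s₁=4.674, n₁=19
x̄₂=57.773, s₂=4.840, n₂=22
s_p² = [18·4.674² + 21·4.840²]/39 = 22.6929
SE = √(s_p²·(1/19+1/22)) = 1.4919
t = (42.789−57.773)/1.4919 = -10.0429
df = 39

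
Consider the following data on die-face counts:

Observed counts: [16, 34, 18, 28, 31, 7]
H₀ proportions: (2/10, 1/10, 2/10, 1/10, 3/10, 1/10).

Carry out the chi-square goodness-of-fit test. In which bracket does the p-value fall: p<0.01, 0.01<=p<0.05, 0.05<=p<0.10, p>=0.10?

n = 134; E_i = n·p_i = [26.80, 13.40, 26.80, 13.40, 40.20, 13.40]
χ² = (16−26.80)²/26.80 + (34−13.40)²/13.40 + (18−26.80)²/26.80 + (28−13.40)²/13.40 + (31−40.20)²/40.20 + (7−13.40)²/13.40 = 59.9801
df = 5
p-value (upper-tail) = 0.00000
→ bracket: p<0.01

p-value bracket: p<0.01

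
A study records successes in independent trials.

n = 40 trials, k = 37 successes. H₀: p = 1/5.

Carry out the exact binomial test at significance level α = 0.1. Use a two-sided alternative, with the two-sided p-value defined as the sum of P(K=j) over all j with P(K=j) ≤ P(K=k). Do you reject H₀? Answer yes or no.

reject H₀: yes

Exact binomial: n=40, k=37, p₀=1/5=0.2000
P(X=j) = C(n,j)·p₀^j·(1−p₀)^(n−j); p = Σ P(X=j) over j with P(X=j) ≤ P(X=37)
p-value (two-sided) = 0.00000
At α=0.1: p < α → reject H₀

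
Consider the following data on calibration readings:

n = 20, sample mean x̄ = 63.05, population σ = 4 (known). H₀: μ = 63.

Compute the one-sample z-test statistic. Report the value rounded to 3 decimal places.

test statistic = 0.056

SE = σ/√n = 4/√20 = 0.8944
z = (x̄−μ₀)/SE = (63.05−63)/0.8944 = 0.0559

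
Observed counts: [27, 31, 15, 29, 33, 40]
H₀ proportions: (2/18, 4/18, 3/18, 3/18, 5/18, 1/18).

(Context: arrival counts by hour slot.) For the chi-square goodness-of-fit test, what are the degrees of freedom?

df = k − 1 = 6 − 1 = 5

degrees of freedom = 5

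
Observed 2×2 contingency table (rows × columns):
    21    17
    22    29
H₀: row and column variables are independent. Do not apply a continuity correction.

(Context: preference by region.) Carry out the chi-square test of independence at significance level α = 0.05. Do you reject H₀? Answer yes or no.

Row totals [38, 51], col totals [43, 46], n=89
χ² = (21−18.36)²/18.36 + (17−19.64)²/19.64 + (22−24.64)²/24.64 + (29−26.36)²/26.36 = 1.2822
df = 1
p-value (upper-tail) = 0.25750
At α=0.05: p ≥ α → fail to reject H₀

reject H₀: no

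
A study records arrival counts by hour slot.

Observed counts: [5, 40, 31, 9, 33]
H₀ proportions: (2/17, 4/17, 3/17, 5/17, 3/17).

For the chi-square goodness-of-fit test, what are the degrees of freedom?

df = k − 1 = 5 − 1 = 4

degrees of freedom = 4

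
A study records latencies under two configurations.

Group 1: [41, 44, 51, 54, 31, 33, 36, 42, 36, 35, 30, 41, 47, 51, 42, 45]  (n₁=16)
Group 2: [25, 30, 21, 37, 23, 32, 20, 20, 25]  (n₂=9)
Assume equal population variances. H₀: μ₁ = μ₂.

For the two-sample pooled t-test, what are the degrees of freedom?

df = n₁ + n₂ − 2 = 16 + 9 − 2 = 23

degrees of freedom = 23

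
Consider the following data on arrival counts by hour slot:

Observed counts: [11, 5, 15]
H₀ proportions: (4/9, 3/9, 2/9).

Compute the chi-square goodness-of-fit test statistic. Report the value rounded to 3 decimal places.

n = 31; E_i = n·p_i = [13.78, 10.33, 6.89]
χ² = (11−13.78)²/13.78 + (5−10.33)²/10.33 + (15−6.89)²/6.89 = 12.8629
df = 2

test statistic = 12.863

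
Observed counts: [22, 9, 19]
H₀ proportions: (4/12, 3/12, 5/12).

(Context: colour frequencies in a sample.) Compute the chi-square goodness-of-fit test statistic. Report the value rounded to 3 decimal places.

test statistic = 2.848

n = 50; E_i = n·p_i = [16.67, 12.50, 20.83]
χ² = (22−16.67)²/16.67 + (9−12.50)²/12.50 + (19−20.83)²/20.83 = 2.8480
df = 2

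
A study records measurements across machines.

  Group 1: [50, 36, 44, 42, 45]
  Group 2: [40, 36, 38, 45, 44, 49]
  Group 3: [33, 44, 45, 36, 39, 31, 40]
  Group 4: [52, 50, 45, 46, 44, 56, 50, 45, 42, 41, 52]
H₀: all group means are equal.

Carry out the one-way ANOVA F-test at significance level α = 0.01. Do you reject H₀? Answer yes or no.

Group means [43.40, 42.00, 38.29, 47.55], grand mean 43.448
SSB = Σnᵢ(x̄ᵢ−x̄)² = 383.817; SSW = ΣΣ(x−x̄ᵢ)² = 613.356
MSB = 383.817/3 = 127.9389; MSW = 613.356/25 = 24.5342
F = MSB/MSW = 5.2147
df = (3, 25)
p-value (upper-tail) = 0.00619
At α=0.01: p < α → reject H₀

reject H₀: yes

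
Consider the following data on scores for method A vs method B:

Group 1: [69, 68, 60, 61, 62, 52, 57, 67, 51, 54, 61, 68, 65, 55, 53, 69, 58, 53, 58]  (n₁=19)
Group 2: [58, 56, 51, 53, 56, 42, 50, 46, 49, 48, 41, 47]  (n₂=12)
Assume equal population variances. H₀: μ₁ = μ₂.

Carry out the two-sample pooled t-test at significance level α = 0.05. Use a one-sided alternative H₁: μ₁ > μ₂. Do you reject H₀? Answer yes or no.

x̄₁=60.053, s₁=6.196, n₁=19
x̄₂=49.750, s₂=5.396, n₂=12
s_p² = [18·6.196² + 11·5.396²]/29 = 34.8689
SE = √(s_p²·(1/19+1/12)) = 2.1774
t = (60.053−49.750)/2.1774 = 4.7317
df = 29
p-value (one-sided, H₁ greater) = 0.00003
At α=0.05: p < α → reject H₀

reject H₀: yes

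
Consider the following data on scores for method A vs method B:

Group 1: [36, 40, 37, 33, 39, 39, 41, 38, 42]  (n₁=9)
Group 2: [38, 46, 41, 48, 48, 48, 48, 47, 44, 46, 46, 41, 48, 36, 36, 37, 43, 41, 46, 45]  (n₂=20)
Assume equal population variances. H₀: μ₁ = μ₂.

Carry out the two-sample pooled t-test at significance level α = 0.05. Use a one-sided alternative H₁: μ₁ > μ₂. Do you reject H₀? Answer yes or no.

reject H₀: no

x̄₁=38.333, s₁=2.739, n₁=9
x̄₂=43.650, s₂=4.258, n₂=20
s_p² = [8·2.739² + 19·4.258²]/27 = 14.9833
SE = √(s_p²·(1/9+1/20)) = 1.5537
t = (38.333−43.650)/1.5537 = -3.4219
df = 27
p-value (one-sided, H₁ greater) = 0.99900
At α=0.05: p ≥ α → fail to reject H₀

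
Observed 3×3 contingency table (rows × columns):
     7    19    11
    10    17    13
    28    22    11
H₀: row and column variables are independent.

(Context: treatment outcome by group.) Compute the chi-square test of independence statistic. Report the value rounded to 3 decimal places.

test statistic = 9.799

Row totals [37, 40, 61], col totals [45, 58, 35], n=138
χ² = (7−12.07)²/12.07 + (19−15.55)²/15.55 + (11−9.38)²/9.38 + (10−13.04)²/13.04 + (17−16.81)²/16.81 + (13−10.14)²/10.14 + (28−19.89)²/19.89 + (22−25.64)²/25.64 + (11−15.47)²/15.47 = 9.7993
df = 4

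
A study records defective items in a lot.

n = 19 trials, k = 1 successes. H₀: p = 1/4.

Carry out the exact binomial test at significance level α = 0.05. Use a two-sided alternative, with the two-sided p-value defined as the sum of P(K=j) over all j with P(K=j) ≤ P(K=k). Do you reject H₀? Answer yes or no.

reject H₀: no

Exact binomial: n=19, k=1, p₀=1/4=0.2500
P(X=j) = C(n,j)·p₀^j·(1−p₀)^(n−j); p = Σ P(X=j) over j with P(X=j) ≤ P(X=1)
p-value (two-sided) = 0.05976
At α=0.05: p ≥ α → fail to reject H₀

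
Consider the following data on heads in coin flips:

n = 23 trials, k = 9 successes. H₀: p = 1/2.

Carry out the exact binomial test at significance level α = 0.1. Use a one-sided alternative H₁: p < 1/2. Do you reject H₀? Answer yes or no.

reject H₀: no

Exact binomial: n=23, k=9, p₀=1/2=0.5000
P(X≤9) from Σ C(n,i)·p₀^i·(1−p₀)^(n−i)
p-value (one-sided, H₁ less) = 0.20244
At α=0.1: p ≥ α → fail to reject H₀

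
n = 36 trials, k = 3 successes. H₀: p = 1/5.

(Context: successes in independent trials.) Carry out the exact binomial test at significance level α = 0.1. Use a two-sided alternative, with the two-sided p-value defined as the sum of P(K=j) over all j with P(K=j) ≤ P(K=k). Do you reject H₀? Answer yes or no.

reject H₀: yes

Exact binomial: n=36, k=3, p₀=1/5=0.2000
P(X=j) = C(n,j)·p₀^j·(1−p₀)^(n−j); p = Σ P(X=j) over j with P(X=j) ≤ P(X=3)
p-value (two-sided) = 0.09465
At α=0.1: p < α → reject H₀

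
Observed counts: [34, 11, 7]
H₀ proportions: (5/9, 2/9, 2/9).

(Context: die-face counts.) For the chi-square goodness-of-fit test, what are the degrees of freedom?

degrees of freedom = 2

df = k − 1 = 3 − 1 = 2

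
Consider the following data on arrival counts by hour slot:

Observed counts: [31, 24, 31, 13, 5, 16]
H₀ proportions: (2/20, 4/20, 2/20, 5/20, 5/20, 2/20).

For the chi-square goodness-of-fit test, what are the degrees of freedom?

degrees of freedom = 5

df = k − 1 = 6 − 1 = 5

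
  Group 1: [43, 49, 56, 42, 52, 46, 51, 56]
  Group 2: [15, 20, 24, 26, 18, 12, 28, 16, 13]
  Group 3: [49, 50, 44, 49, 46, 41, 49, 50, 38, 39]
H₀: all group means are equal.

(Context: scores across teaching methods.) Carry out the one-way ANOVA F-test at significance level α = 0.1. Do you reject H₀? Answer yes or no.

reject H₀: yes

Group means [49.38, 19.11, 45.50], grand mean 37.852
SSB = Σnᵢ(x̄ᵢ−x̄)² = 4808.144; SSW = ΣΣ(x−x̄ᵢ)² = 669.264
MSB = 4808.144/2 = 2404.0718; MSW = 669.264/24 = 27.8860
F = MSB/MSW = 86.2107
df = (2, 24)
p-value (upper-tail) = 0.00000
At α=0.1: p < α → reject H₀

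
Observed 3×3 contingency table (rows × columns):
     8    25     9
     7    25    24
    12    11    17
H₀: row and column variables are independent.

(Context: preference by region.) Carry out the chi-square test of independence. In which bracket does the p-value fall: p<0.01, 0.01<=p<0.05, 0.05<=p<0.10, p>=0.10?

Row totals [42, 56, 40], col totals [27, 61, 50], n=138
χ² = (8−8.22)²/8.22 + (25−18.57)²/18.57 + (9−15.22)²/15.22 + (7−10.96)²/10.96 + (25−24.75)²/24.75 + (24−20.29)²/20.29 + (12−7.83)²/7.83 + (11−17.68)²/17.68 + (17−14.49)²/14.49 = 12.0704
df = 4
p-value (upper-tail) = 0.01684
→ bracket: 0.01<=p<0.05

p-value bracket: 0.01<=p<0.05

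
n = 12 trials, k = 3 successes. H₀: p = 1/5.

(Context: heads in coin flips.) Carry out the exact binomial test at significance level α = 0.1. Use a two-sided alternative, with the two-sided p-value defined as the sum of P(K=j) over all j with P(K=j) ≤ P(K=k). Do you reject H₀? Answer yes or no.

Exact binomial: n=12, k=3, p₀=1/5=0.2000
P(X=j) = C(n,j)·p₀^j·(1−p₀)^(n−j); p = Σ P(X=j) over j with P(X=j) ≤ P(X=3)
p-value (two-sided) = 0.71653
At α=0.1: p ≥ α → fail to reject H₀

reject H₀: no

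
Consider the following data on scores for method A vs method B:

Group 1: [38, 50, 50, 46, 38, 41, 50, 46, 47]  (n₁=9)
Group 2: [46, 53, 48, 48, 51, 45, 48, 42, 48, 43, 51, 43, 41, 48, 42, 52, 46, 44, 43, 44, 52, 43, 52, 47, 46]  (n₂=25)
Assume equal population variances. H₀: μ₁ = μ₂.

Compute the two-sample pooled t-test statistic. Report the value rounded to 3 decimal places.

test statistic = -0.981

x̄₁=45.111, s₁=4.936, n₁=9
x̄₂=46.640, s₂=3.650, n₂=25
s_p² = [8·4.936² + 24·3.650²]/32 = 16.0828
SE = √(s_p²·(1/9+1/25)) = 1.5589
t = (45.111−46.640)/1.5589 = -0.9807
df = 32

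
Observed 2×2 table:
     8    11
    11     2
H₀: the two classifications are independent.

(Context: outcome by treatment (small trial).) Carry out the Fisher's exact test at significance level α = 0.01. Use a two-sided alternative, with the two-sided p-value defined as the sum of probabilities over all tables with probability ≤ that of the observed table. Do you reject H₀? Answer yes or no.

reject H₀: no

Margins: r₁=19, r₂=13, c₁=19, c₂=13, n=32
p_obs = C(19,8)·C(13,11)/C(32,19); sum pmf over tables with pmf ≤ p_obs
p-value (two-sided) = 0.02775
At α=0.01: p ≥ α → fail to reject H₀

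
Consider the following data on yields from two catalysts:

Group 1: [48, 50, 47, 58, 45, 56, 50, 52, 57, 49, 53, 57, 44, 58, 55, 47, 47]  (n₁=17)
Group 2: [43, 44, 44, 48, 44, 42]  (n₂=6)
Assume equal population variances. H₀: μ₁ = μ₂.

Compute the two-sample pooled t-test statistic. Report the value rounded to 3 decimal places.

x̄₁=51.353, s₁=4.756, n₁=17
x̄₂=44.167, s₂=2.041, n₂=6
s_p² = [16·4.756² + 5·2.041²]/21 = 18.2246
SE = √(s_p²·(1/17+1/6)) = 2.0272
t = (51.353−44.167)/2.0272 = 3.5450
df = 21

test statistic = 3.545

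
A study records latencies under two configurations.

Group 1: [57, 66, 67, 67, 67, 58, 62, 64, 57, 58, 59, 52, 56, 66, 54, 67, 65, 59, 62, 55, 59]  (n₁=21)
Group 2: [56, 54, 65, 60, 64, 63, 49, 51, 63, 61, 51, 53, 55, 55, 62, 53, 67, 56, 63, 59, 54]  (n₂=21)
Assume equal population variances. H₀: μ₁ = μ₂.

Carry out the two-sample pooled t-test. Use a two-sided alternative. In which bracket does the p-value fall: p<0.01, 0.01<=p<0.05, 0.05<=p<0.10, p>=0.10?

x̄₁=60.810, s₁=4.864, n₁=21
x̄₂=57.810, s₂=5.278, n₂=21
s_p² = [20·4.864² + 20·5.278²]/40 = 25.7619
SE = √(s_p²·(1/21+1/21)) = 1.5664
t = (60.810−57.810)/1.5664 = 1.9153
df = 40
p-value (two-sided) = 0.06263
→ bracket: 0.05<=p<0.10

p-value bracket: 0.05<=p<0.10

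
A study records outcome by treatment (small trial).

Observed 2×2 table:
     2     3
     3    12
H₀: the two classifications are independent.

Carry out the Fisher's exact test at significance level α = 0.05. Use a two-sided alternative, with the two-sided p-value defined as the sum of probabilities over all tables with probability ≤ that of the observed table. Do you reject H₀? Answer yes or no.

Margins: r₁=5, r₂=15, c₁=5, c₂=15, n=20
p_obs = C(5,2)·C(15,3)/C(20,5); sum pmf over tables with pmf ≤ p_obs
p-value (two-sided) = 0.55979
At α=0.05: p ≥ α → fail to reject H₀

reject H₀: no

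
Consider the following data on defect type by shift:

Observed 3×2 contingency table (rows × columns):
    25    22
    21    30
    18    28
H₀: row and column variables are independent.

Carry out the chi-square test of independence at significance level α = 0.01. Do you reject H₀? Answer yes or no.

Row totals [47, 51, 46], col totals [64, 80], n=144
χ² = (25−20.89)²/20.89 + (22−26.11)²/26.11 + (21−22.67)²/22.67 + (30−28.33)²/28.33 + (18−20.44)²/20.44 + (28−25.56)²/25.56 = 2.2031
df = 2
p-value (upper-tail) = 0.33236
At α=0.01: p ≥ α → fail to reject H₀

reject H₀: no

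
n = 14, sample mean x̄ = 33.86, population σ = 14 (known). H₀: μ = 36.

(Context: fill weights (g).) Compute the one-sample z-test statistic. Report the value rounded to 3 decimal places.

SE = σ/√n = 14/√14 = 3.7417
z = (x̄−μ₀)/SE = (33.86−36)/3.7417 = -0.5719

test statistic = -0.572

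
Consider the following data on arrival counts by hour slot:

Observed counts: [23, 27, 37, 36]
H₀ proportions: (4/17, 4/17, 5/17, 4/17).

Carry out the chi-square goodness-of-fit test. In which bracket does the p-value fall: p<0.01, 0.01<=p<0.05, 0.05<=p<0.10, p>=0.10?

n = 123; E_i = n·p_i = [28.94, 28.94, 36.18, 28.94]
χ² = (23−28.94)²/28.94 + (27−28.94)²/28.94 + (37−36.18)²/36.18 + (36−28.94)²/28.94 = 3.0902
df = 3
p-value (upper-tail) = 0.37792
→ bracket: p>=0.10

p-value bracket: p>=0.10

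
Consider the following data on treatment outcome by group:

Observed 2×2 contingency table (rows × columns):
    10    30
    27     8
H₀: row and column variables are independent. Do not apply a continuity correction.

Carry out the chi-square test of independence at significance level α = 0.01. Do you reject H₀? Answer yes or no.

reject H₀: yes

Row totals [40, 35], col totals [37, 38], n=75
χ² = (10−19.73)²/19.73 + (30−20.27)²/20.27 + (27−17.27)²/17.27 + (8−17.73)²/17.73 = 20.3046
df = 1
p-value (upper-tail) = 0.00001
At α=0.01: p < α → reject H₀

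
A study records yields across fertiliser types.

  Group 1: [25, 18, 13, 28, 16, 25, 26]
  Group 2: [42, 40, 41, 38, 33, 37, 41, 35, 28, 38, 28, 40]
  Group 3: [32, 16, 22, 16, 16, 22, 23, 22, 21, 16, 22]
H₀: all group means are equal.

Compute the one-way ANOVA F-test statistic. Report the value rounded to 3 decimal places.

Group means [21.57, 36.75, 20.73], grand mean 27.333
SSB = Σnᵢ(x̄ᵢ−x̄)² = 1776.521; SSW = ΣΣ(x−x̄ᵢ)² = 688.146
MSB = 1776.521/2 = 888.2603; MSW = 688.146/27 = 25.4869
F = MSB/MSW = 34.8517
df = (2, 27)

test statistic = 34.852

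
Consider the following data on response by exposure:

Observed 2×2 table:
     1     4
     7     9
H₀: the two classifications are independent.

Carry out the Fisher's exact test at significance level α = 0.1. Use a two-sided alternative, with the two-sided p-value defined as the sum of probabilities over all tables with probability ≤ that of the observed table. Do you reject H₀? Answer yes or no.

reject H₀: no

Margins: r₁=5, r₂=16, c₁=8, c₂=13, n=21
p_obs = C(5,1)·C(16,7)/C(21,8); sum pmf over tables with pmf ≤ p_obs
p-value (two-sided) = 0.60647
At α=0.1: p ≥ α → fail to reject H₀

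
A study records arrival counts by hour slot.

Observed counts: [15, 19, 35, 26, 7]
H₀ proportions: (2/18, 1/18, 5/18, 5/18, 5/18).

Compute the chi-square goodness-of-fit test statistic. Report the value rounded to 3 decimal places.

n = 102; E_i = n·p_i = [11.33, 5.67, 28.33, 28.33, 28.33]
χ² = (15−11.33)²/11.33 + (19−5.67)²/5.67 + (35−28.33)²/28.33 + (26−28.33)²/28.33 + (7−28.33)²/28.33 = 50.3824
df = 4

test statistic = 50.382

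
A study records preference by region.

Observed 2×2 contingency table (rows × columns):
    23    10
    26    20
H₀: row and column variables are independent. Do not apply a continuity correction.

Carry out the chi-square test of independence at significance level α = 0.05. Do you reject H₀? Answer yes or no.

Row totals [33, 46], col totals [49, 30], n=79
χ² = (23−20.47)²/20.47 + (10−12.53)²/12.53 + (26−28.53)²/28.53 + (20−17.47)²/17.47 = 1.4161
df = 1
p-value (upper-tail) = 0.23404
At α=0.05: p ≥ α → fail to reject H₀

reject H₀: no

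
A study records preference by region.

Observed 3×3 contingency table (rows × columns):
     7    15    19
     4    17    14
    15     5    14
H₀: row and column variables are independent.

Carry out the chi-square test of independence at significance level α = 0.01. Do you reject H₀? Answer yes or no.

reject H₀: yes

Row totals [41, 35, 34], col totals [26, 37, 47], n=110
χ² = (7−9.69)²/9.69 + (15−13.79)²/13.79 + (19−17.52)²/17.52 + (4−8.27)²/8.27 + (17−11.77)²/11.77 + (14−14.95)²/14.95 + (15−8.04)²/8.04 + (5−11.44)²/11.44 + (14−14.53)²/14.53 = 15.2429
df = 4
p-value (upper-tail) = 0.00422
At α=0.01: p < α → reject H₀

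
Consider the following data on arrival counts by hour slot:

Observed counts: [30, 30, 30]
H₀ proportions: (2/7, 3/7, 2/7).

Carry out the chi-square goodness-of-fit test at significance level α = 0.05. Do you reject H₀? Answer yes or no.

n = 90; E_i = n·p_i = [25.71, 38.57, 25.71]
χ² = (30−25.71)²/25.71 + (30−38.57)²/38.57 + (30−25.71)²/25.71 = 3.3333
df = 2
p-value (upper-tail) = 0.18888
At α=0.05: p ≥ α → fail to reject H₀

reject H₀: no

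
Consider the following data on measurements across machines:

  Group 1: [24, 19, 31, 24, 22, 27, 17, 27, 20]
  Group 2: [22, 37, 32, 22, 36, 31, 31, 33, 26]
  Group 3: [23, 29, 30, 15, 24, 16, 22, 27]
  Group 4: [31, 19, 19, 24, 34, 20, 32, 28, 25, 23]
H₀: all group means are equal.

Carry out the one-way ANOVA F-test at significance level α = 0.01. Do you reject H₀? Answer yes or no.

Group means [23.44, 30.00, 23.25, 25.50], grand mean 25.611
SSB = Σnᵢ(x̄ᵢ−x̄)² = 260.333; SSW = ΣΣ(x−x̄ᵢ)² = 892.222
MSB = 260.333/3 = 86.7778; MSW = 892.222/32 = 27.8819
F = MSB/MSW = 3.1123
df = (3, 32)
p-value (upper-tail) = 0.03991
At α=0.01: p ≥ α → fail to reject H₀

reject H₀: no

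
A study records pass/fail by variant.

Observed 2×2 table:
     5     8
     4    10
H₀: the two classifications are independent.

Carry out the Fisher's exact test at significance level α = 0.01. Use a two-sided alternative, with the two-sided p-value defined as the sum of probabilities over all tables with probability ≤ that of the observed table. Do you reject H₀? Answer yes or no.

reject H₀: no

Margins: r₁=13, r₂=14, c₁=9, c₂=18, n=27
p_obs = C(13,5)·C(14,4)/C(27,9); sum pmf over tables with pmf ≤ p_obs
p-value (two-sided) = 0.69458
At α=0.01: p ≥ α → fail to reject H₀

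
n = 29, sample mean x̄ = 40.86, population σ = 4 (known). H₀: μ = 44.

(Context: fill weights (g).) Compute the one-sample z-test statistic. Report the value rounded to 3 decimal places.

test statistic = -4.227

SE = σ/√n = 4/√29 = 0.7428
z = (x̄−μ₀)/SE = (40.86−44)/0.7428 = -4.2274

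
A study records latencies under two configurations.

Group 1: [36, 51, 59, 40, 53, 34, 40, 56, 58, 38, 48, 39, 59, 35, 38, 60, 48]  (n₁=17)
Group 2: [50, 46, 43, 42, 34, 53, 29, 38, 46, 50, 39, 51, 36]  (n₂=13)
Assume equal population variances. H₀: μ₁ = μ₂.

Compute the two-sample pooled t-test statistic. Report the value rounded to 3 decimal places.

test statistic = 1.168

x̄₁=46.588, s₁=9.579, n₁=17
x̄₂=42.846, s₂=7.347, n₂=13
s_p² = [16·9.579² + 12·7.347²]/28 = 75.5646
SE = √(s_p²·(1/17+1/13)) = 3.2028
t = (46.588−42.846)/3.2028 = 1.1684
df = 28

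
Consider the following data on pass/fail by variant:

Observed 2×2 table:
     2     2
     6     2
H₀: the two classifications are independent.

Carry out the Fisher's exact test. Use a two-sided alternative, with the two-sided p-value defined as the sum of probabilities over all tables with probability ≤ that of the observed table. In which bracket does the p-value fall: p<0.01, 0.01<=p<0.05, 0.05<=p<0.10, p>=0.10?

p-value bracket: p>=0.10

Margins: r₁=4, r₂=8, c₁=8, c₂=4, n=12
p_obs = C(4,2)·C(8,6)/C(12,8); sum pmf over tables with pmf ≤ p_obs
p-value (two-sided) = 0.54747
→ bracket: p>=0.10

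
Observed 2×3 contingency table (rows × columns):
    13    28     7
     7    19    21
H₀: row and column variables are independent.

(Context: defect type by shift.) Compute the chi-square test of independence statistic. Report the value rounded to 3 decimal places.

test statistic = 10.514

Row totals [48, 47], col totals [20, 47, 28], n=95
χ² = (13−10.11)²/10.11 + (28−23.75)²/23.75 + (7−14.15)²/14.15 + (7−9.89)²/9.89 + (19−23.25)²/23.25 + (21−13.85)²/13.85 = 10.5140
df = 2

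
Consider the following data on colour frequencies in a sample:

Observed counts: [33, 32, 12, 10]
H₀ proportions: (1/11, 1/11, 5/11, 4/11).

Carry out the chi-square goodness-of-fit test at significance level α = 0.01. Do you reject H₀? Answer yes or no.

reject H₀: yes

n = 87; E_i = n·p_i = [7.91, 7.91, 39.55, 31.64]
χ² = (33−7.91)²/7.91 + (32−7.91)²/7.91 + (12−39.55)²/39.55 + (10−31.64)²/31.64 = 186.9632
df = 3
p-value (upper-tail) = 0.00000
At α=0.01: p < α → reject H₀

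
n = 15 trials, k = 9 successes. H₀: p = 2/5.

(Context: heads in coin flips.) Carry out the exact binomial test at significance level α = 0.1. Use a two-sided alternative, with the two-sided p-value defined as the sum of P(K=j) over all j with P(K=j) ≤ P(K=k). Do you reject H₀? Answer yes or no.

Exact binomial: n=15, k=9, p₀=2/5=0.4000
P(X=j) = C(n,j)·p₀^j·(1−p₀)^(n−j); p = Σ P(X=j) over j with P(X=j) ≤ P(X=9)
p-value (two-sided) = 0.12216
At α=0.1: p ≥ α → fail to reject H₀

reject H₀: no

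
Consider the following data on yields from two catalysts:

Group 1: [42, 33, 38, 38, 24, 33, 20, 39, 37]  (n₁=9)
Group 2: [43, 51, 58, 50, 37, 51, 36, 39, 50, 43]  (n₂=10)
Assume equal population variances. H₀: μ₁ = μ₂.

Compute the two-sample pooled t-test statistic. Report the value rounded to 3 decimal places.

test statistic = -3.594

x̄₁=33.778, s₁=7.311, n₁=9
x̄₂=45.800, s₂=7.254, n₂=10
s_p² = [8·7.311² + 9·7.254²]/17 = 53.0092
SE = √(s_p²·(1/9+1/10)) = 3.3453
t = (33.778−45.800)/3.3453 = -3.5938
df = 17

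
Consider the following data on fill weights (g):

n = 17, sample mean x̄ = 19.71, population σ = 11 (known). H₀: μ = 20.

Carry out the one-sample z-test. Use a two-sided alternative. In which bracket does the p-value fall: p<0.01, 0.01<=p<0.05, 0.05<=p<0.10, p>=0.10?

SE = σ/√n = 11/√17 = 2.6679
z = (x̄−μ₀)/SE = (19.71−20)/2.6679 = -0.1087
p-value (two-sided) = 0.91344
→ bracket: p>=0.10

p-value bracket: p>=0.10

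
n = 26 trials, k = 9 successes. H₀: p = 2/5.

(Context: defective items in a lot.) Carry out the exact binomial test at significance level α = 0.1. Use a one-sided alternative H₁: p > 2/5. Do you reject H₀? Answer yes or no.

Exact binomial: n=26, k=9, p₀=2/5=0.4000
P(X≥9) from Σ C(n,i)·p₀^i·(1−p₀)^(n−i)
p-value (one-sided, H₁ greater) = 0.77446
At α=0.1: p ≥ α → fail to reject H₀

reject H₀: no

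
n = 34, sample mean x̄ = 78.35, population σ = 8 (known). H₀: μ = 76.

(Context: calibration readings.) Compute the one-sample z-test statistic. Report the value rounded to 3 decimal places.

test statistic = 1.713

SE = σ/√n = 8/√34 = 1.3720
z = (x̄−μ₀)/SE = (78.35−76)/1.3720 = 1.7128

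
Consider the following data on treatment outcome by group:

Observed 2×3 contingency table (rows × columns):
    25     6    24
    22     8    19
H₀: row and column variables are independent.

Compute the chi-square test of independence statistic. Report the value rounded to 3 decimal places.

Row totals [55, 49], col totals [47, 14, 43], n=104
χ² = (25−24.86)²/24.86 + (6−7.40)²/7.40 + (24−22.74)²/22.74 + (22−22.14)²/22.14 + (8−6.60)²/6.60 + (19−20.26)²/20.26 = 0.7148
df = 2

test statistic = 0.715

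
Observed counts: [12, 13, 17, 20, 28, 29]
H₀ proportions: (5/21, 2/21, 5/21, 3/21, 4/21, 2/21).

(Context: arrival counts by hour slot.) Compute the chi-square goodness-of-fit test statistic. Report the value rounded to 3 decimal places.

n = 119; E_i = n·p_i = [28.33, 11.33, 28.33, 17.00, 22.67, 11.33]
χ² = (12−28.33)²/28.33 + (13−11.33)²/11.33 + (17−28.33)²/28.33 + (20−17.00)²/17.00 + (28−22.67)²/22.67 + (29−11.33)²/11.33 = 43.5176
df = 5

test statistic = 43.518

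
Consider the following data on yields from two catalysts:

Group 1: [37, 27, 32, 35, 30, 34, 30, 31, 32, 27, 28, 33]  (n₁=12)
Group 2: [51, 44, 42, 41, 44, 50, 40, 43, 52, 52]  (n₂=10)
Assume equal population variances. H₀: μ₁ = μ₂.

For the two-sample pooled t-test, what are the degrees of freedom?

degrees of freedom = 20

df = n₁ + n₂ − 2 = 12 + 10 − 2 = 20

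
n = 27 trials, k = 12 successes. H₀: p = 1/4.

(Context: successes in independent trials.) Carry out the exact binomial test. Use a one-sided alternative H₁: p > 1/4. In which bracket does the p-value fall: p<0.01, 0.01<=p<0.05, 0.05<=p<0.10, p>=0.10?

p-value bracket: 0.01<=p<0.05

Exact binomial: n=27, k=12, p₀=1/4=0.2500
P(X≥12) from Σ C(n,i)·p₀^i·(1−p₀)^(n−i)
p-value (one-sided, H₁ greater) = 0.02162
→ bracket: 0.01<=p<0.05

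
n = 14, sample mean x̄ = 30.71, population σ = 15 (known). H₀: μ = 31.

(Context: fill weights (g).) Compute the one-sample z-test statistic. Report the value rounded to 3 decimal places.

test statistic = -0.072

SE = σ/√n = 15/√14 = 4.0089
z = (x̄−μ₀)/SE = (30.71−31)/4.0089 = -0.0723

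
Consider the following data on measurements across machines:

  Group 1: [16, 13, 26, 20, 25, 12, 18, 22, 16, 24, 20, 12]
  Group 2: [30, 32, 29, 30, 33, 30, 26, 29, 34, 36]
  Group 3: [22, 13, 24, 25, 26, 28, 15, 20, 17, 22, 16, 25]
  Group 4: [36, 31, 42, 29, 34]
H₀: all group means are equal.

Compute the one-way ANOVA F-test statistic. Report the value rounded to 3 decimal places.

test statistic = 23.870

Group means [18.67, 30.90, 21.08, 34.40], grand mean 24.564
SSB = Σnᵢ(x̄ᵢ−x̄)² = 1447.906; SSW = ΣΣ(x−x̄ᵢ)² = 707.683
MSB = 1447.906/3 = 482.6355; MSW = 707.683/35 = 20.2195
F = MSB/MSW = 23.8698
df = (3, 35)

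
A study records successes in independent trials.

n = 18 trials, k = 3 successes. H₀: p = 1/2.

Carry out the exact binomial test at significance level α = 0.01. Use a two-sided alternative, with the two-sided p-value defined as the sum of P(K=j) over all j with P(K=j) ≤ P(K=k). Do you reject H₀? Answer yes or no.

Exact binomial: n=18, k=3, p₀=1/2=0.5000
P(X=j) = C(n,j)·p₀^j·(1−p₀)^(n−j); p = Σ P(X=j) over j with P(X=j) ≤ P(X=3)
p-value (two-sided) = 0.00754
At α=0.01: p < α → reject H₀

reject H₀: yes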